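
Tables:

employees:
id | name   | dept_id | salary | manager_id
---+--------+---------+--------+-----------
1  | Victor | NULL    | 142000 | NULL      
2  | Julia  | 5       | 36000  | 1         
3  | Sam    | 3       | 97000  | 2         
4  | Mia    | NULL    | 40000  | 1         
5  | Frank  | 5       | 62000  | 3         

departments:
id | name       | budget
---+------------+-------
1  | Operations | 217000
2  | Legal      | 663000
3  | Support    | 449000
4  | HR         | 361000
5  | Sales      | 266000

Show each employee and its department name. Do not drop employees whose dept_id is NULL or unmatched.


LEFT JOIN keeps every row from employees (the left table); where dept_id has no match in departments, the department columns become NULL. Walk through each employee:
  - employee 1 (Victor): dept_id=NULL, no match -> kept with NULL
  - employee 2 (Julia): dept_id=5 -> matches Sales
  - employee 3 (Sam): dept_id=3 -> matches Support
  - employee 4 (Mia): dept_id=NULL, no match -> kept with NULL
  - employee 5 (Frank): dept_id=5 -> matches Sales
All 5 rows appear; 2 have NULL department.

SQL:
SELECT a.name, b.name AS department
FROM employees a
LEFT JOIN departments b ON a.dept_id = b.id

Result:
name   | department
-------+-----------
Victor | NULL      
Julia  | Sales     
Sam    | Support   
Mia    | NULL      
Frank  | Sales     


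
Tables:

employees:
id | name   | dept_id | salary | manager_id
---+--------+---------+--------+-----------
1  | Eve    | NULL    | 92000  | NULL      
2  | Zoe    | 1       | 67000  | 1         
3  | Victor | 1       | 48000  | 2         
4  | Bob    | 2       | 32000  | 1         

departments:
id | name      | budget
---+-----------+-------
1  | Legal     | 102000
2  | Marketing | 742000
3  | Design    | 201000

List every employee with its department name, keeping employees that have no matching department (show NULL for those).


LEFT JOIN keeps every row from employees (the left table); where dept_id has no match in departments, the department columns become NULL. Walk through each employee:
  - employee 1 (Eve): dept_id=NULL, no match -> kept with NULL
  - employee 2 (Zoe): dept_id=1 -> matches Legal
  - employee 3 (Victor): dept_id=1 -> matches Legal
  - employee 4 (Bob): dept_id=2 -> matches Marketing
All 4 rows appear; 1 has NULL department.

SQL:
SELECT a.name, b.name AS department
FROM employees a
LEFT JOIN departments b ON a.dept_id = b.id

Result:
name   | department
-------+-----------
Eve    | NULL      
Zoe    | Legal     
Victor | Legal     
Bob    | Marketing 


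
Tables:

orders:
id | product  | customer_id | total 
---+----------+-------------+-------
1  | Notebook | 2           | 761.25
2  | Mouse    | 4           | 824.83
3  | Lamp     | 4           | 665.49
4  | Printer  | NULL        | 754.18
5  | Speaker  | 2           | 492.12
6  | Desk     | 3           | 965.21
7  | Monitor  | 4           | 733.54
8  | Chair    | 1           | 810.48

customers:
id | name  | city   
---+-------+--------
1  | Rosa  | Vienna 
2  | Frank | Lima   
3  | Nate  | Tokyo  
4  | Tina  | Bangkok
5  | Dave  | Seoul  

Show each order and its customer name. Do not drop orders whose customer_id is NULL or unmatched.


LEFT JOIN keeps every row from orders (the left table); where customer_id has no match in customers, the customer columns become NULL. Walk through each order:
  - order 1 (Notebook): customer_id=2 -> matches Frank
  - order 2 (Mouse): customer_id=4 -> matches Tina
  - order 3 (Lamp): customer_id=4 -> matches Tina
  - order 4 (Printer): customer_id=NULL, no match -> kept with NULL
  - order 5 (Speaker): customer_id=2 -> matches Frank
  - order 6 (Desk): customer_id=3 -> matches Nate
  - order 7 (Monitor): customer_id=4 -> matches Tina
  - order 8 (Chair): customer_id=1 -> matches Rosa
All 8 rows appear; 1 has NULL customer.

SQL:
SELECT a.product, b.name AS customer
FROM orders a
LEFT JOIN customers b ON a.customer_id = b.id

Result:
product  | customer
---------+---------
Notebook | Frank   
Mouse    | Tina    
Lamp     | Tina    
Printer  | NULL    
Speaker  | Frank   
Desk     | Nate    
Monitor  | Tina    
Chair    | Rosa    


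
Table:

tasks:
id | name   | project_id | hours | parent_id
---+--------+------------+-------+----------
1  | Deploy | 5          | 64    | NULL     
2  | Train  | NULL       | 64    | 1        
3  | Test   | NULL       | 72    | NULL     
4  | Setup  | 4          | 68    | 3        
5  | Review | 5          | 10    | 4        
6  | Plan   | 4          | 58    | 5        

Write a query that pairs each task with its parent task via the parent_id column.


This is a self-join: tasks is joined to a second copy of itself, matching each row's parent_id to another row's id. Use LEFT JOIN so rows with parent_id=NULL are kept.
  - task 1 (Deploy): parent_id=NULL -> NULL
  - task 2 (Train): parent_id=1 -> Deploy
  - task 3 (Test): parent_id=NULL -> NULL
  - task 4 (Setup): parent_id=3 -> Test
  - task 5 (Review): parent_id=4 -> Setup
  - task 6 (Plan): parent_id=5 -> Review

SQL:
SELECT a.name AS item, b.name AS parent
FROM tasks a
LEFT JOIN tasks b ON a.parent_id = b.id

Result:
item   | parent
-------+-------
Deploy | NULL  
Train  | Deploy
Test   | NULL  
Setup  | Test  
Review | Setup 
Plan   | Review


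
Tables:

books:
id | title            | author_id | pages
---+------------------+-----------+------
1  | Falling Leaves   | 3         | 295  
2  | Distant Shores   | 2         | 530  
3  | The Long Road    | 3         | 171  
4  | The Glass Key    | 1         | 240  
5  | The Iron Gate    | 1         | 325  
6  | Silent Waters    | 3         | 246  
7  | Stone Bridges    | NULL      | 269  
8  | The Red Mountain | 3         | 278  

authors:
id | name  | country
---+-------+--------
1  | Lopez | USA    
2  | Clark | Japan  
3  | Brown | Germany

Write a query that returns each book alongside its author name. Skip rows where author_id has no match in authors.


INNER JOIN keeps only books rows whose author_id matches an id in authors. Walk through each book:
  - book 1 (Falling Leaves): author_id=3 -> matches Brown
  - book 2 (Distant Shores): author_id=2 -> matches Clark
  - book 3 (The Long Road): author_id=3 -> matches Brown
  - book 4 (The Glass Key): author_id=1 -> matches Lopez
  - book 5 (The Iron Gate): author_id=1 -> matches Lopez
  - book 6 (Silent Waters): author_id=3 -> matches Brown
  - book 7 (Stone Bridges): author_id=NULL, no match -> dropped
  - book 8 (The Red Mountain): author_id=3 -> matches Brown
So 1 of 8 rows is dropped.

SQL:
SELECT a.title, b.name AS author
FROM books a
INNER JOIN authors b ON a.author_id = b.id

Result:
title            | author
-----------------+-------
Falling Leaves   | Brown 
Distant Shores   | Clark 
The Long Road    | Brown 
The Glass Key    | Lopez 
The Iron Gate    | Lopez 
Silent Waters    | Brown 
The Red Mountain | Brown 


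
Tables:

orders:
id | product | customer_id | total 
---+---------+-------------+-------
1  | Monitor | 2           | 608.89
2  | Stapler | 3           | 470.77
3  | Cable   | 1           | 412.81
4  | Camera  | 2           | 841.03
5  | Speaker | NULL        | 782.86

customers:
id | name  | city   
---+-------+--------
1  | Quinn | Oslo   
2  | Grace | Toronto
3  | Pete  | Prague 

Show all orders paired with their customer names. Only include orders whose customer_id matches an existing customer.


INNER JOIN keeps only orders rows whose customer_id matches an id in customers. Walk through each order:
  - order 1 (Monitor): customer_id=2 -> matches Grace
  - order 2 (Stapler): customer_id=3 -> matches Pete
  - order 3 (Cable): customer_id=1 -> matches Quinn
  - order 4 (Camera): customer_id=2 -> matches Grace
  - order 5 (Speaker): customer_id=NULL, no match -> dropped
So 1 of 5 rows is dropped.

SQL:
SELECT a.product, b.name AS customer
FROM orders a
INNER JOIN customers b ON a.customer_id = b.id

Result:
product | customer
--------+---------
Monitor | Grace   
Stapler | Pete    
Cable   | Quinn   
Camera  | Grace   


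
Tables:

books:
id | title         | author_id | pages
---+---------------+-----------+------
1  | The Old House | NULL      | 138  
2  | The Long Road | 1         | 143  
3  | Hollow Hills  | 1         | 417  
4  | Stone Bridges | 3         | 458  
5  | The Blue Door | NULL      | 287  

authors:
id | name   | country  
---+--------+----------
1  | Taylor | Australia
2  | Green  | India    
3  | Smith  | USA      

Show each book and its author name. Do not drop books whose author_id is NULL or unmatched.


LEFT JOIN keeps every row from books (the left table); where author_id has no match in authors, the author columns become NULL. Walk through each book:
  - book 1 (The Old House): author_id=NULL, no match -> kept with NULL
  - book 2 (The Long Road): author_id=1 -> matches Taylor
  - book 3 (Hollow Hills): author_id=1 -> matches Taylor
  - book 4 (Stone Bridges): author_id=3 -> matches Smith
  - book 5 (The Blue Door): author_id=NULL, no match -> kept with NULL
All 5 rows appear; 2 have NULL author.

SQL:
SELECT a.title, b.name AS author
FROM books a
LEFT JOIN authors b ON a.author_id = b.id

Result:
title         | author
--------------+-------
The Old House | NULL  
The Long Road | Taylor
Hollow Hills  | Taylor
Stone Bridges | Smith 
The Blue Door | NULL  


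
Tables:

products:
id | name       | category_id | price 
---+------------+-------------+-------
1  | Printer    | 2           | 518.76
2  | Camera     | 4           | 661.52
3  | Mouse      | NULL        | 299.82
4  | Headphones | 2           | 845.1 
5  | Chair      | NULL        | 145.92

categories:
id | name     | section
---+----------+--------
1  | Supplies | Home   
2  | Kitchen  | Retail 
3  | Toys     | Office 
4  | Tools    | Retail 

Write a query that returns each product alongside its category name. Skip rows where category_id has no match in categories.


INNER JOIN keeps only products rows whose category_id matches an id in categories. Walk through each product:
  - product 1 (Printer): category_id=2 -> matches Kitchen
  - product 2 (Camera): category_id=4 -> matches Tools
  - product 3 (Mouse): category_id=NULL, no match -> dropped
  - product 4 (Headphones): category_id=2 -> matches Kitchen
  - product 5 (Chair): category_id=NULL, no match -> dropped
So 2 of 5 rows are dropped.

SQL:
SELECT a.name, b.name AS category
FROM products a
INNER JOIN categories b ON a.category_id = b.id

Result:
name       | category
-----------+---------
Printer    | Kitchen 
Camera     | Tools   
Headphones | Kitchen 


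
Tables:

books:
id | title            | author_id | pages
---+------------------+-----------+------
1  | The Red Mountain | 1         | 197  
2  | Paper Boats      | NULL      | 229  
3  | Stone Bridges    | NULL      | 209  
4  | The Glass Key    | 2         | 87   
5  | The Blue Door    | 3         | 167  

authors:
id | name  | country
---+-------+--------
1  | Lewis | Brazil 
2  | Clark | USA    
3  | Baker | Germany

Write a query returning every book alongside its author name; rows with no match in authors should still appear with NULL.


LEFT JOIN keeps every row from books (the left table); where author_id has no match in authors, the author columns become NULL. Walk through each book:
  - book 1 (The Red Mountain): author_id=1 -> matches Lewis
  - book 2 (Paper Boats): author_id=NULL, no match -> kept with NULL
  - book 3 (Stone Bridges): author_id=NULL, no match -> kept with NULL
  - book 4 (The Glass Key): author_id=2 -> matches Clark
  - book 5 (The Blue Door): author_id=3 -> matches Baker
All 5 rows appear; 2 have NULL author.

SQL:
SELECT a.title, b.name AS author
FROM books a
LEFT JOIN authors b ON a.author_id = b.id

Result:
title            | author
-----------------+-------
The Red Mountain | Lewis 
Paper Boats      | NULL  
Stone Bridges    | NULL  
The Glass Key    | Clark 
The Blue Door    | Baker 


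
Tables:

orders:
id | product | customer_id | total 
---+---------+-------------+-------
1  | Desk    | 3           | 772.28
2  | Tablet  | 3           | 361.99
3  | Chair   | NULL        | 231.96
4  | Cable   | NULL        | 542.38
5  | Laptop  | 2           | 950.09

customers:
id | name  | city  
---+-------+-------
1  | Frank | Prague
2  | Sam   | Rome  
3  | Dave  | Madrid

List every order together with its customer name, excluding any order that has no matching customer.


INNER JOIN keeps only orders rows whose customer_id matches an id in customers. Walk through each order:
  - order 1 (Desk): customer_id=3 -> matches Dave
  - order 2 (Tablet): customer_id=3 -> matches Dave
  - order 3 (Chair): customer_id=NULL, no match -> dropped
  - order 4 (Cable): customer_id=NULL, no match -> dropped
  - order 5 (Laptop): customer_id=2 -> matches Sam
So 2 of 5 rows are dropped.

SQL:
SELECT a.product, b.name AS customer
FROM orders a
INNER JOIN customers b ON a.customer_id = b.id

Result:
product | customer
--------+---------
Desk    | Dave    
Tablet  | Dave    
Laptop  | Sam     


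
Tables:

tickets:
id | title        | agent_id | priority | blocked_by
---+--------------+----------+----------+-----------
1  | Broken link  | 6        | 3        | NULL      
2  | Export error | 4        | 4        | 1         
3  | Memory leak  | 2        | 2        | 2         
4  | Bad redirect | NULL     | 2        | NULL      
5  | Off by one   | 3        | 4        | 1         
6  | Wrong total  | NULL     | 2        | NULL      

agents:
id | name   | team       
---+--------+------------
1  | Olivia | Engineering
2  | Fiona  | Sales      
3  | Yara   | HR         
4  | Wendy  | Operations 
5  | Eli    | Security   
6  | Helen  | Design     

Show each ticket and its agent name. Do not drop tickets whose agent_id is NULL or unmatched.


LEFT JOIN keeps every row from tickets (the left table); where agent_id has no match in agents, the agent columns become NULL. Walk through each ticket:
  - ticket 1 (Broken link): agent_id=6 -> matches Helen
  - ticket 2 (Export error): agent_id=4 -> matches Wendy
  - ticket 3 (Memory leak): agent_id=2 -> matches Fiona
  - ticket 4 (Bad redirect): agent_id=NULL, no match -> kept with NULL
  - ticket 5 (Off by one): agent_id=3 -> matches Yara
  - ticket 6 (Wrong total): agent_id=NULL, no match -> kept with NULL
All 6 rows appear; 2 have NULL agent.

SQL:
SELECT a.title, b.name AS agent
FROM tickets a
LEFT JOIN agents b ON a.agent_id = b.id

Result:
title        | agent
-------------+------
Broken link  | Helen
Export error | Wendy
Memory leak  | Fiona
Bad redirect | NULL 
Off by one   | Yara 
Wrong total  | NULL 


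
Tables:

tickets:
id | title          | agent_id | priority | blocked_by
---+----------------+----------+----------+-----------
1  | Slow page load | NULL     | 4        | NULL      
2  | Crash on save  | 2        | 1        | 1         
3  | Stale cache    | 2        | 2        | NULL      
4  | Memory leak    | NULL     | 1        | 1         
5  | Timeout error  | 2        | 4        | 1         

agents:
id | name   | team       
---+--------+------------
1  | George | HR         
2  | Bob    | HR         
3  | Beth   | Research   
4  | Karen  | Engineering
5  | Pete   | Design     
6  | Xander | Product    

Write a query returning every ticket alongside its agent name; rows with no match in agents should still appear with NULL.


LEFT JOIN keeps every row from tickets (the left table); where agent_id has no match in agents, the agent columns become NULL. Walk through each ticket:
  - ticket 1 (Slow page load): agent_id=NULL, no match -> kept with NULL
  - ticket 2 (Crash on save): agent_id=2 -> matches Bob
  - ticket 3 (Stale cache): agent_id=2 -> matches Bob
  - ticket 4 (Memory leak): agent_id=NULL, no match -> kept with NULL
  - ticket 5 (Timeout error): agent_id=2 -> matches Bob
All 5 rows appear; 2 have NULL agent.

SQL:
SELECT a.title, b.name AS agent
FROM tickets a
LEFT JOIN agents b ON a.agent_id = b.id

Result:
title          | agent
---------------+------
Slow page load | NULL 
Crash on save  | Bob  
Stale cache    | Bob  
Memory leak    | NULL 
Timeout error  | Bob  


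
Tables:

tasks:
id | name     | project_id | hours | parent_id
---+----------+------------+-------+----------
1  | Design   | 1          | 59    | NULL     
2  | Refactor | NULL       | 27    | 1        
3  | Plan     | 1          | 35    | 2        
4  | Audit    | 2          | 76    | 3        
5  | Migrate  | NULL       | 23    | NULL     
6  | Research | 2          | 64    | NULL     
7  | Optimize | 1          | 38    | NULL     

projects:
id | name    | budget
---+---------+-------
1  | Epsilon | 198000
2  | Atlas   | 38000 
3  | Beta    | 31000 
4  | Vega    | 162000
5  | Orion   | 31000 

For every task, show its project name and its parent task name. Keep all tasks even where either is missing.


Two LEFT JOINs from the same base table tasks: one to projects via project_id, one to tasks itself via parent_id. Both are LEFT so every task is preserved.
Match against projects:
  - task 1 (Design): project_id=1 -> matches Epsilon
  - task 2 (Refactor): project_id=NULL, no match -> kept with NULL
  - task 3 (Plan): project_id=1 -> matches Epsilon
  - task 4 (Audit): project_id=2 -> matches Atlas
  - task 5 (Migrate): project_id=NULL, no match -> kept with NULL
  - task 6 (Research): project_id=2 -> matches Atlas
  - task 7 (Optimize): project_id=1 -> matches Epsilon
Match against tasks (self):
  - task 1 (Design): parent_id=NULL -> NULL
  - task 2 (Refactor): parent_id=1 -> Design
  - task 3 (Plan): parent_id=2 -> Refactor
  - task 4 (Audit): parent_id=3 -> Plan
  - task 5 (Migrate): parent_id=NULL -> NULL
  - task 6 (Research): parent_id=NULL -> NULL
  - task 7 (Optimize): parent_id=NULL -> NULL

SQL:
SELECT a.name, b.name AS project, c.name AS parent
FROM tasks a
LEFT JOIN projects b ON a.project_id = b.id
LEFT JOIN tasks c ON a.parent_id = c.id

Result:
name     | project | parent  
---------+---------+---------
Design   | Epsilon | NULL    
Refactor | NULL    | Design  
Plan     | Epsilon | Refactor
Audit    | Atlas   | Plan    
Migrate  | NULL    | NULL    
Research | Atlas   | NULL    
Optimize | Epsilon | NULL    


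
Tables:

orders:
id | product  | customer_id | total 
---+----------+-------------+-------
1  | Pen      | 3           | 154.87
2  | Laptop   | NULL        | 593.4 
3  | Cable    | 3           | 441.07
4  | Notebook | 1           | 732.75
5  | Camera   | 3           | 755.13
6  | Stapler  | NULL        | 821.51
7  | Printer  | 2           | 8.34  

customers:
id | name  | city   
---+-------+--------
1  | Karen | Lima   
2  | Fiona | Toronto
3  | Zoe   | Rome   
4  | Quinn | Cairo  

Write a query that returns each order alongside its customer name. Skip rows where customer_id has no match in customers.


INNER JOIN keeps only orders rows whose customer_id matches an id in customers. Walk through each order:
  - order 1 (Pen): customer_id=3 -> matches Zoe
  - order 2 (Laptop): customer_id=NULL, no match -> dropped
  - order 3 (Cable): customer_id=3 -> matches Zoe
  - order 4 (Notebook): customer_id=1 -> matches Karen
  - order 5 (Camera): customer_id=3 -> matches Zoe
  - order 6 (Stapler): customer_id=NULL, no match -> dropped
  - order 7 (Printer): customer_id=2 -> matches Fiona
So 2 of 7 rows are dropped.

SQL:
SELECT a.product, b.name AS customer
FROM orders a
INNER JOIN customers b ON a.customer_id = b.id

Result:
product  | customer
---------+---------
Pen      | Zoe     
Cable    | Zoe     
Notebook | Karen   
Camera   | Zoe     
Printer  | Fiona   


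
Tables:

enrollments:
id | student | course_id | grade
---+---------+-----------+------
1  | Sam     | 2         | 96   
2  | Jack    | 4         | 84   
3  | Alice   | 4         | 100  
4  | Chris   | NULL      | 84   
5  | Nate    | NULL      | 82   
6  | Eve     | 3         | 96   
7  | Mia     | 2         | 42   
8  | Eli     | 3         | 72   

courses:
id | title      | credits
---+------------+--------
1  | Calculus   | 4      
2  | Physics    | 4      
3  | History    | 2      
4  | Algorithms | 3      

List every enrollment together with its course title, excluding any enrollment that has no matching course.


INNER JOIN keeps only enrollments rows whose course_id matches an id in courses. Walk through each enrollment:
  - enrollment 1 (Sam): course_id=2 -> matches Physics
  - enrollment 2 (Jack): course_id=4 -> matches Algorithms
  - enrollment 3 (Alice): course_id=4 -> matches Algorithms
  - enrollment 4 (Chris): course_id=NULL, no match -> dropped
  - enrollment 5 (Nate): course_id=NULL, no match -> dropped
  - enrollment 6 (Eve): course_id=3 -> matches History
  - enrollment 7 (Mia): course_id=2 -> matches Physics
  - enrollment 8 (Eli): course_id=3 -> matches History
So 2 of 8 rows are dropped.

SQL:
SELECT a.student, b.title AS course
FROM enrollments a
INNER JOIN courses b ON a.course_id = b.id

Result:
student | course    
--------+-----------
Sam     | Physics   
Jack    | Algorithms
Alice   | Algorithms
Eve     | History   
Mia     | Physics   
Eli     | History   


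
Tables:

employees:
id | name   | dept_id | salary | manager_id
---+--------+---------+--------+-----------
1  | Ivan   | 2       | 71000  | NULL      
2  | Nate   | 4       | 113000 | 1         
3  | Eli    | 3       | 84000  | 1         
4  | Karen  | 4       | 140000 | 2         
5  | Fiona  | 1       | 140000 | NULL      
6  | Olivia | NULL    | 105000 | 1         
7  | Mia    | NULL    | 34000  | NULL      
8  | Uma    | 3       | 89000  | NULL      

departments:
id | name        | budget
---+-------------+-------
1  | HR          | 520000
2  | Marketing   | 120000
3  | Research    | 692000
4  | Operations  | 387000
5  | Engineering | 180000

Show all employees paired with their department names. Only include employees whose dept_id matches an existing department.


INNER JOIN keeps only employees rows whose dept_id matches an id in departments. Walk through each employee:
  - employee 1 (Ivan): dept_id=2 -> matches Marketing
  - employee 2 (Nate): dept_id=4 -> matches Operations
  - employee 3 (Eli): dept_id=3 -> matches Research
  - employee 4 (Karen): dept_id=4 -> matches Operations
  - employee 5 (Fiona): dept_id=1 -> matches HR
  - employee 6 (Olivia): dept_id=NULL, no match -> dropped
  - employee 7 (Mia): dept_id=NULL, no match -> dropped
  - employee 8 (Uma): dept_id=3 -> matches Research
So 2 of 8 rows are dropped.

SQL:
SELECT a.name, b.name AS department
FROM employees a
INNER JOIN departments b ON a.dept_id = b.id

Result:
name  | department
------+-----------
Ivan  | Marketing 
Nate  | Operations
Eli   | Research  
Karen | Operations
Fiona | HR        
Uma   | Research  


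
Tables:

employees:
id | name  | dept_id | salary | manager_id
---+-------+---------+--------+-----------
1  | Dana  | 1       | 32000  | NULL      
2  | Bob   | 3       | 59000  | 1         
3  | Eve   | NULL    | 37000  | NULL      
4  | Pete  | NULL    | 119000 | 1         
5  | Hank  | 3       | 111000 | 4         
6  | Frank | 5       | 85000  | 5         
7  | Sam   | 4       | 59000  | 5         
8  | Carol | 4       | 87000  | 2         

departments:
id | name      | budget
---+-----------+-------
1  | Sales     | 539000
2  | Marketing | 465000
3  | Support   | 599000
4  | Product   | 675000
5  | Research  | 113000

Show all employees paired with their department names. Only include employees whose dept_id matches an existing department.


INNER JOIN keeps only employees rows whose dept_id matches an id in departments. Walk through each employee:
  - employee 1 (Dana): dept_id=1 -> matches Sales
  - employee 2 (Bob): dept_id=3 -> matches Support
  - employee 3 (Eve): dept_id=NULL, no match -> dropped
  - employee 4 (Pete): dept_id=NULL, no match -> dropped
  - employee 5 (Hank): dept_id=3 -> matches Support
  - employee 6 (Frank): dept_id=5 -> matches Research
  - employee 7 (Sam): dept_id=4 -> matches Product
  - employee 8 (Carol): dept_id=4 -> matches Product
So 2 of 8 rows are dropped.

SQL:
SELECT a.name, b.name AS department
FROM employees a
INNER JOIN departments b ON a.dept_id = b.id

Result:
name  | department
------+-----------
Dana  | Sales     
Bob   | Support   
Hank  | Support   
Frank | Research  
Sam   | Product   
Carol | Product   


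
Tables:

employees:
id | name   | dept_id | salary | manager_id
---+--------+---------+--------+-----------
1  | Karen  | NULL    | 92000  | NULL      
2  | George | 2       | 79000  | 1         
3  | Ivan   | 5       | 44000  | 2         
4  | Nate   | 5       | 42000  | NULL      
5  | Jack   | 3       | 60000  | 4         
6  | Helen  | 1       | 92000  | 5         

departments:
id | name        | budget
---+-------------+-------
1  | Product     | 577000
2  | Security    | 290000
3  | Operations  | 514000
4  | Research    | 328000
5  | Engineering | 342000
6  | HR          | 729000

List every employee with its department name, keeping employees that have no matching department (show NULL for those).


LEFT JOIN keeps every row from employees (the left table); where dept_id has no match in departments, the department columns become NULL. Walk through each employee:
  - employee 1 (Karen): dept_id=NULL, no match -> kept with NULL
  - employee 2 (George): dept_id=2 -> matches Security
  - employee 3 (Ivan): dept_id=5 -> matches Engineering
  - employee 4 (Nate): dept_id=5 -> matches Engineering
  - employee 5 (Jack): dept_id=3 -> matches Operations
  - employee 6 (Helen): dept_id=1 -> matches Product
All 6 rows appear; 1 has NULL department.

SQL:
SELECT a.name, b.name AS department
FROM employees a
LEFT JOIN departments b ON a.dept_id = b.id

Result:
name   | department 
-------+------------
Karen  | NULL       
George | Security   
Ivan   | Engineering
Nate   | Engineering
Jack   | Operations 
Helen  | Product    


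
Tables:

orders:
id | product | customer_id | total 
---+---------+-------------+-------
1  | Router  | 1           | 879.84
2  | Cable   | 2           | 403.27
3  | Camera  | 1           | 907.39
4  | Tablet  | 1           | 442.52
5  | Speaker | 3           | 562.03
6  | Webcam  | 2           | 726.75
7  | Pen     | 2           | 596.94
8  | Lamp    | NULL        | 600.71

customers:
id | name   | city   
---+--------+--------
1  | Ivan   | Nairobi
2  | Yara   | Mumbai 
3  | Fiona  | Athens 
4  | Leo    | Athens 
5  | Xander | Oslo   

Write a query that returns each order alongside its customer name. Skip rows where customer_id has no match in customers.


INNER JOIN keeps only orders rows whose customer_id matches an id in customers. Walk through each order:
  - order 1 (Router): customer_id=1 -> matches Ivan
  - order 2 (Cable): customer_id=2 -> matches Yara
  - order 3 (Camera): customer_id=1 -> matches Ivan
  - order 4 (Tablet): customer_id=1 -> matches Ivan
  - order 5 (Speaker): customer_id=3 -> matches Fiona
  - order 6 (Webcam): customer_id=2 -> matches Yara
  - order 7 (Pen): customer_id=2 -> matches Yara
  - order 8 (Lamp): customer_id=NULL, no match -> dropped
So 1 of 8 rows is dropped.

SQL:
SELECT a.product, b.name AS customer
FROM orders a
INNER JOIN customers b ON a.customer_id = b.id

Result:
product | customer
--------+---------
Router  | Ivan    
Cable   | Yara    
Camera  | Ivan    
Tablet  | Ivan    
Speaker | Fiona   
Webcam  | Yara    
Pen     | Yara    


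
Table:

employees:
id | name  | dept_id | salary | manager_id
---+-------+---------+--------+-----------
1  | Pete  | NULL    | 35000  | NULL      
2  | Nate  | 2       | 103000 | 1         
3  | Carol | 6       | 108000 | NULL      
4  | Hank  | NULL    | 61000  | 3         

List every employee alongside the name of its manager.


This is a self-join: employees is joined to a second copy of itself, matching each row's manager_id to another row's id. Use LEFT JOIN so rows with manager_id=NULL are kept.
  - employee 1 (Pete): manager_id=NULL -> NULL
  - employee 2 (Nate): manager_id=1 -> Pete
  - employee 3 (Carol): manager_id=NULL -> NULL
  - employee 4 (Hank): manager_id=3 -> Carol

SQL:
SELECT a.name AS item, b.name AS manager
FROM employees a
LEFT JOIN employees b ON a.manager_id = b.id

Result:
item  | manager
------+--------
Pete  | NULL   
Nate  | Pete   
Carol | NULL   
Hank  | Carol  


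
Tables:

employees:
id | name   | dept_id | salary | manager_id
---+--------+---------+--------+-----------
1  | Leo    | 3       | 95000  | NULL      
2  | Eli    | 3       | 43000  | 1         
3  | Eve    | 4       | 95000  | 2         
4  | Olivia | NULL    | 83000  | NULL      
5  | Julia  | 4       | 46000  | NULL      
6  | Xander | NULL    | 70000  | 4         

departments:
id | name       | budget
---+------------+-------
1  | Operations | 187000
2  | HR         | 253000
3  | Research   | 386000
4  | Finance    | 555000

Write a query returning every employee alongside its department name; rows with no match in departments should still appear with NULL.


LEFT JOIN keeps every row from employees (the left table); where dept_id has no match in departments, the department columns become NULL. Walk through each employee:
  - employee 1 (Leo): dept_id=3 -> matches Research
  - employee 2 (Eli): dept_id=3 -> matches Research
  - employee 3 (Eve): dept_id=4 -> matches Finance
  - employee 4 (Olivia): dept_id=NULL, no match -> kept with NULL
  - employee 5 (Julia): dept_id=4 -> matches Finance
  - employee 6 (Xander): dept_id=NULL, no match -> kept with NULL
All 6 rows appear; 2 have NULL department.

SQL:
SELECT a.name, b.name AS department
FROM employees a
LEFT JOIN departments b ON a.dept_id = b.id

Result:
name   | department
-------+-----------
Leo    | Research  
Eli    | Research  
Eve    | Finance   
Olivia | NULL      
Julia  | Finance   
Xander | NULL      


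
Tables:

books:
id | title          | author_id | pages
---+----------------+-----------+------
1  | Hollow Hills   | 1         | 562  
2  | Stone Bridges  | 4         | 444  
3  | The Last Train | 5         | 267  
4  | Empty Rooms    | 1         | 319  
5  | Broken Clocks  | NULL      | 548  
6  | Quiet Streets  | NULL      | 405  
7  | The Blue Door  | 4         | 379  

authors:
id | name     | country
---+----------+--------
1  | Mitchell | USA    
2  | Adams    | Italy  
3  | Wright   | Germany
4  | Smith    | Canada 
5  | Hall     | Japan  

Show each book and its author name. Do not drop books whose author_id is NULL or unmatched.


LEFT JOIN keeps every row from books (the left table); where author_id has no match in authors, the author columns become NULL. Walk through each book:
  - book 1 (Hollow Hills): author_id=1 -> matches Mitchell
  - book 2 (Stone Bridges): author_id=4 -> matches Smith
  - book 3 (The Last Train): author_id=5 -> matches Hall
  - book 4 (Empty Rooms): author_id=1 -> matches Mitchell
  - book 5 (Broken Clocks): author_id=NULL, no match -> kept with NULL
  - book 6 (Quiet Streets): author_id=NULL, no match -> kept with NULL
  - book 7 (The Blue Door): author_id=4 -> matches Smith
All 7 rows appear; 2 have NULL author.

SQL:
SELECT a.title, b.name AS author
FROM books a
LEFT JOIN authors b ON a.author_id = b.id

Result:
title          | author  
---------------+---------
Hollow Hills   | Mitchell
Stone Bridges  | Smith   
The Last Train | Hall    
Empty Rooms    | Mitchell
Broken Clocks  | NULL    
Quiet Streets  | NULL    
The Blue Door  | Smith   


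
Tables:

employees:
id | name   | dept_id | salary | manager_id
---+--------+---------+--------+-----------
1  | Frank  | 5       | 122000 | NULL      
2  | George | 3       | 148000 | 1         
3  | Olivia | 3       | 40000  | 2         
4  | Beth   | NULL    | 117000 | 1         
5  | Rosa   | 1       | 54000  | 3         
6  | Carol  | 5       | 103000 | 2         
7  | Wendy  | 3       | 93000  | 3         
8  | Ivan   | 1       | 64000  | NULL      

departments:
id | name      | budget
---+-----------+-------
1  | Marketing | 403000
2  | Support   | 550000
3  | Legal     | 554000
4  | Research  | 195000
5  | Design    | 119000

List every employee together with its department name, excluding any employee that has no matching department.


INNER JOIN keeps only employees rows whose dept_id matches an id in departments. Walk through each employee:
  - employee 1 (Frank): dept_id=5 -> matches Design
  - employee 2 (George): dept_id=3 -> matches Legal
  - employee 3 (Olivia): dept_id=3 -> matches Legal
  - employee 4 (Beth): dept_id=NULL, no match -> dropped
  - employee 5 (Rosa): dept_id=1 -> matches Marketing
  - employee 6 (Carol): dept_id=5 -> matches Design
  - employee 7 (Wendy): dept_id=3 -> matches Legal
  - employee 8 (Ivan): dept_id=1 -> matches Marketing
So 1 of 8 rows is dropped.

SQL:
SELECT a.name, b.name AS department
FROM employees a
INNER JOIN departments b ON a.dept_id = b.id

Result:
name   | department
-------+-----------
Frank  | Design    
George | Legal     
Olivia | Legal     
Rosa   | Marketing 
Carol  | Design    
Wendy  | Legal     
Ivan   | Marketing 


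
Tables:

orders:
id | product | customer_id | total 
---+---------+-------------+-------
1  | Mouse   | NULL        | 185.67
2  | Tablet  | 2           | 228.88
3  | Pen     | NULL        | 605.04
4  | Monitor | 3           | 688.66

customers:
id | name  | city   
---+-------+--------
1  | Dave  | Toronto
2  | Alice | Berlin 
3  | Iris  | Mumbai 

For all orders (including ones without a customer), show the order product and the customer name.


LEFT JOIN keeps every row from orders (the left table); where customer_id has no match in customers, the customer columns become NULL. Walk through each order:
  - order 1 (Mouse): customer_id=NULL, no match -> kept with NULL
  - order 2 (Tablet): customer_id=2 -> matches Alice
  - order 3 (Pen): customer_id=NULL, no match -> kept with NULL
  - order 4 (Monitor): customer_id=3 -> matches Iris
All 4 rows appear; 2 have NULL customer.

SQL:
SELECT a.product, b.name AS customer
FROM orders a
LEFT JOIN customers b ON a.customer_id = b.id

Result:
product | customer
--------+---------
Mouse   | NULL    
Tablet  | Alice   
Pen     | NULL    
Monitor | Iris    


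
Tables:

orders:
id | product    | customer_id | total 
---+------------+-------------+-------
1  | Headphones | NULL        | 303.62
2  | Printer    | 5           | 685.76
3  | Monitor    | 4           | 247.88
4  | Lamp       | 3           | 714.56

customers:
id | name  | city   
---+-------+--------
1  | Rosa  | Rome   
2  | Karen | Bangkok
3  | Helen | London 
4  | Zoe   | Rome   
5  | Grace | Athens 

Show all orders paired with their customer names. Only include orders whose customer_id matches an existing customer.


INNER JOIN keeps only orders rows whose customer_id matches an id in customers. Walk through each order:
  - order 1 (Headphones): customer_id=NULL, no match -> dropped
  - order 2 (Printer): customer_id=5 -> matches Grace
  - order 3 (Monitor): customer_id=4 -> matches Zoe
  - order 4 (Lamp): customer_id=3 -> matches Helen
So 1 of 4 rows is dropped.

SQL:
SELECT a.product, b.name AS customer
FROM orders a
INNER JOIN customers b ON a.customer_id = b.id

Result:
product | customer
--------+---------
Printer | Grace   
Monitor | Zoe     
Lamp    | Helen   


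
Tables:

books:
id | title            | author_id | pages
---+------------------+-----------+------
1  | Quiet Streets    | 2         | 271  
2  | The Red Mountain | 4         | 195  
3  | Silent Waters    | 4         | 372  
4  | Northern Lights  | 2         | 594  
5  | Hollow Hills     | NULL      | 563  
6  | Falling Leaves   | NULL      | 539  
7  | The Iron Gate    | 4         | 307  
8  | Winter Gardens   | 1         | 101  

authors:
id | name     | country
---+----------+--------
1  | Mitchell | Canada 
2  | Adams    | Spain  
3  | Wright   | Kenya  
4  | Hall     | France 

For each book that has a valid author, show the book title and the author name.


INNER JOIN keeps only books rows whose author_id matches an id in authors. Walk through each book:
  - book 1 (Quiet Streets): author_id=2 -> matches Adams
  - book 2 (The Red Mountain): author_id=4 -> matches Hall
  - book 3 (Silent Waters): author_id=4 -> matches Hall
  - book 4 (Northern Lights): author_id=2 -> matches Adams
  - book 5 (Hollow Hills): author_id=NULL, no match -> dropped
  - book 6 (Falling Leaves): author_id=NULL, no match -> dropped
  - book 7 (The Iron Gate): author_id=4 -> matches Hall
  - book 8 (Winter Gardens): author_id=1 -> matches Mitchell
So 2 of 8 rows are dropped.

SQL:
SELECT a.title, b.name AS author
FROM books a
INNER JOIN authors b ON a.author_id = b.id

Result:
title            | author  
-----------------+---------
Quiet Streets    | Adams   
The Red Mountain | Hall    
Silent Waters    | Hall    
Northern Lights  | Adams   
The Iron Gate    | Hall    
Winter Gardens   | Mitchell


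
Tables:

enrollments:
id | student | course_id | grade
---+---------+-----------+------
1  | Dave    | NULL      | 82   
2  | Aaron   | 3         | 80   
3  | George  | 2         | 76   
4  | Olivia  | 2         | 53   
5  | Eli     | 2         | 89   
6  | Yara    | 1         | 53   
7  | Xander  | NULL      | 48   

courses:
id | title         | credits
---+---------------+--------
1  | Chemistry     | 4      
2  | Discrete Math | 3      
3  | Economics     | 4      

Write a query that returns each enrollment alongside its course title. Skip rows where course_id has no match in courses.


INNER JOIN keeps only enrollments rows whose course_id matches an id in courses. Walk through each enrollment:
  - enrollment 1 (Dave): course_id=NULL, no match -> dropped
  - enrollment 2 (Aaron): course_id=3 -> matches Economics
  - enrollment 3 (George): course_id=2 -> matches Discrete Math
  - enrollment 4 (Olivia): course_id=2 -> matches Discrete Math
  - enrollment 5 (Eli): course_id=2 -> matches Discrete Math
  - enrollment 6 (Yara): course_id=1 -> matches Chemistry
  - enrollment 7 (Xander): course_id=NULL, no match -> dropped
So 2 of 7 rows are dropped.

SQL:
SELECT a.student, b.title AS course
FROM enrollments a
INNER JOIN courses b ON a.course_id = b.id

Result:
student | course       
--------+--------------
Aaron   | Economics    
George  | Discrete Math
Olivia  | Discrete Math
Eli     | Discrete Math
Yara    | Chemistry    


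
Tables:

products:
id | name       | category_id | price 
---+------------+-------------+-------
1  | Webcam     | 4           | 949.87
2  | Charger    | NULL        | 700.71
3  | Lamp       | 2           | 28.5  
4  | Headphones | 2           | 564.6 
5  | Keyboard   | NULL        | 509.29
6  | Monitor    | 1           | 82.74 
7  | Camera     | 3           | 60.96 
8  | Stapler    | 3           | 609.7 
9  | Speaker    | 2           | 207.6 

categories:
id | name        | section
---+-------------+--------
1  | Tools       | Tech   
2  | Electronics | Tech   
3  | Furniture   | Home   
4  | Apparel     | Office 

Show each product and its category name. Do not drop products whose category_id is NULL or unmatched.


LEFT JOIN keeps every row from products (the left table); where category_id has no match in categories, the category columns become NULL. Walk through each product:
  - product 1 (Webcam): category_id=4 -> matches Apparel
  - product 2 (Charger): category_id=NULL, no match -> kept with NULL
  - product 3 (Lamp): category_id=2 -> matches Electronics
  - product 4 (Headphones): category_id=2 -> matches Electronics
  - product 5 (Keyboard): category_id=NULL, no match -> kept with NULL
  - product 6 (Monitor): category_id=1 -> matches Tools
  - product 7 (Camera): category_id=3 -> matches Furniture
  - product 8 (Stapler): category_id=3 -> matches Furniture
  - product 9 (Speaker): category_id=2 -> matches Electronics
All 9 rows appear; 2 have NULL category.

SQL:
SELECT a.name, b.name AS category
FROM products a
LEFT JOIN categories b ON a.category_id = b.id

Result:
name       | category   
-----------+------------
Webcam     | Apparel    
Charger    | NULL       
Lamp       | Electronics
Headphones | Electronics
Keyboard   | NULL       
Monitor    | Tools      
Camera     | Furniture  
Stapler    | Furniture  
Speaker    | Electronics


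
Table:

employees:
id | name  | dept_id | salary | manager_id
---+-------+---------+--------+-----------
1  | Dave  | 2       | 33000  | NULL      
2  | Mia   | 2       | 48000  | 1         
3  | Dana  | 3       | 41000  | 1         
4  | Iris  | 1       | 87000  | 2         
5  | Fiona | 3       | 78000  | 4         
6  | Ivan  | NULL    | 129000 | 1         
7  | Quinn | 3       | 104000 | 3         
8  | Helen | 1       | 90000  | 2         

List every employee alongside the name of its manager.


This is a self-join: employees is joined to a second copy of itself, matching each row's manager_id to another row's id. Use LEFT JOIN so rows with manager_id=NULL are kept.
  - employee 1 (Dave): manager_id=NULL -> NULL
  - employee 2 (Mia): manager_id=1 -> Dave
  - employee 3 (Dana): manager_id=1 -> Dave
  - employee 4 (Iris): manager_id=2 -> Mia
  - employee 5 (Fiona): manager_id=4 -> Iris
  - employee 6 (Ivan): manager_id=1 -> Dave
  - employee 7 (Quinn): manager_id=3 -> Dana
  - employee 8 (Helen): manager_id=2 -> Mia

SQL:
SELECT a.name AS item, b.name AS manager
FROM employees a
LEFT JOIN employees b ON a.manager_id = b.id

Result:
item  | manager
------+--------
Dave  | NULL   
Mia   | Dave   
Dana  | Dave   
Iris  | Mia    
Fiona | Iris   
Ivan  | Dave   
Quinn | Dana   
Helen | Mia    
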